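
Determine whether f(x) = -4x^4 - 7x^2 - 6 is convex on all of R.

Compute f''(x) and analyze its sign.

f(x) = -4x^4 - 7x^2 - 6
f'(x) = -16x^3 + -14x
f''(x) = -48x^2 + -14
f''(x) = -48x^2 + -14 <= -14 < 0 for all x
Therefore, f is concave on R.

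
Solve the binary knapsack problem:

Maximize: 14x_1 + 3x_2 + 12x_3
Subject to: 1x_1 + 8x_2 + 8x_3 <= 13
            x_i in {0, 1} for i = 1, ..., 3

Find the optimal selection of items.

Items: item 1 (v=14, w=1), item 2 (v=3, w=8), item 3 (v=12, w=8)
Capacity: 13
Checking all 8 subsets (w = total weight, v = total value):
  {}: w = 0, v = 0
  {1}: w = 1, v = 14
  {2}: w = 8, v = 3
  {3}: w = 8, v = 12
  {1, 2}: w = 9, v = 17
  {1, 3}: w = 9, v = 26
  {2, 3}: w = 16 > 13, infeasible
  {1, 2, 3}: w = 17 > 13, infeasible
Best feasible subset: items [1, 3]
Total weight: 9 <= 13, total value: 26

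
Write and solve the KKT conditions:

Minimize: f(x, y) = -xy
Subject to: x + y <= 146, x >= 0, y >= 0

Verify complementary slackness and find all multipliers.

Problem: min -xy s.t. x + y <= 146 (multiplier lambda), x >= 0 (mu_x), y >= 0 (mu_y)
KKT stationarity: -y + lambda - mu_x = 0, -x + lambda - mu_y = 0, with lambda, mu_x, mu_y >= 0
Complementary slackness: lambda*(x + y - 146) = 0, mu_x*x = 0, mu_y*y = 0
If lambda = 0: y = -mu_x <= 0 and x = -mu_y <= 0 force x = y = 0 with f = 0; but x = y = 73 is feasible with f = -5329 < 0, so this is not the minimum. Hence lambda > 0 and x + y = 146.
Try x > 0, y > 0 (so mu_x = mu_y = 0): y = lambda, x = lambda => x = y = lambda
x + y = 146 => 2*lambda = 146 => lambda = 73
x* = y* = 73 > 0, consistent with mu_x = mu_y = 0.
(Any feasible point with x = 0 or y = 0 has f = 0 > -5329, so the minimum is not on those boundaries.)
min(-xy) = -5329 (i.e. max xy = 5329)
Multipliers: lambda = 73, mu_x = 0, mu_y = 0
Complementary slackness: lambda*(x + y - 146) = 73*(73 + 73 - 146) = 0, mu_x*x = 0*73 = 0, mu_y*y = 0*73 = 0. Satisfied.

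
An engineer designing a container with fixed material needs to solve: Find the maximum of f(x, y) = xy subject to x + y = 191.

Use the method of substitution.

Substitute y = 191 - x into f(x,y) = xy:
g(x) = x(191 - x) = 191x - x^2
g'(x) = 191 - 2x = 0  =>  x = 191/2
y = 191 - 191/2 = 191/2
Maximum value = (191/2) * (191/2) = 36481/4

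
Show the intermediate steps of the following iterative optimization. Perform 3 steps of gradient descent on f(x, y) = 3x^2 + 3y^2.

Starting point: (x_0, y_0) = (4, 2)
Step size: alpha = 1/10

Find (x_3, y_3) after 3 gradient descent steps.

f(x,y) = 3x^2 + 3y^2
grad_x = 6x + 0y, grad_y = 6y + 0x
Step 1: grad = (24, 12), (8/5, 4/5)
Step 2: grad = (48/5, 24/5), (16/25, 8/25)
Step 3: grad = (96/25, 48/25), (32/125, 16/125)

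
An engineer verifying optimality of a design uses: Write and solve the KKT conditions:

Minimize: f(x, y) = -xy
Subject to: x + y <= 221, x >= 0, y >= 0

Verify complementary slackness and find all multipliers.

Problem: min -xy s.t. x + y <= 221 (multiplier lambda), x >= 0 (mu_x), y >= 0 (mu_y)
KKT stationarity: -y + lambda - mu_x = 0, -x + lambda - mu_y = 0, with lambda, mu_x, mu_y >= 0
Complementary slackness: lambda*(x + y - 221) = 0, mu_x*x = 0, mu_y*y = 0
If lambda = 0: y = -mu_x <= 0 and x = -mu_y <= 0 force x = y = 0 with f = 0; but x = y = 221/2 is feasible with f = -48841/4 < 0, so this is not the minimum. Hence lambda > 0 and x + y = 221.
Try x > 0, y > 0 (so mu_x = mu_y = 0): y = lambda, x = lambda => x = y = lambda
x + y = 221 => 2*lambda = 221 => lambda = 221/2
x* = y* = 221/2 > 0, consistent with mu_x = mu_y = 0.
(Any feasible point with x = 0 or y = 0 has f = 0 > -48841/4, so the minimum is not on those boundaries.)
min(-xy) = -48841/4 (i.e. max xy = 48841/4)
Multipliers: lambda = 221/2, mu_x = 0, mu_y = 0
Complementary slackness: lambda*(x + y - 221) = 221/2*(221/2 + 221/2 - 221) = 0, mu_x*x = 0*221/2 = 0, mu_y*y = 0*221/2 = 0. Satisfied.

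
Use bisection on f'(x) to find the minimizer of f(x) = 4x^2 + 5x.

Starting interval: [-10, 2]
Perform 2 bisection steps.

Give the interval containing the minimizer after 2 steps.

Finding critical point of f(x) = 4x^2 + 5x using bisection on f'(x) = 8x + 5.
f'(x) = 0 when x = -5/8.
Starting interval: [-10, 2]
Step 1: mid = -4, f'(mid) = -27, new interval = [-4, 2]
Step 2: mid = -1, f'(mid) = -3, new interval = [-1, 2]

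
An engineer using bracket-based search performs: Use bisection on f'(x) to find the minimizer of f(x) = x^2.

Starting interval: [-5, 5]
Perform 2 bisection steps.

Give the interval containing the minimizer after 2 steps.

Finding critical point of f(x) = x^2 using bisection on f'(x) = 2x + 0.
f'(x) = 0 when x = 0.
Starting interval: [-5, 5]
Step 1: mid = 0, f'(mid) = 0, new interval = [0, 0]
Step 2: mid = 0, f'(mid) = 0, new interval = [0, 0]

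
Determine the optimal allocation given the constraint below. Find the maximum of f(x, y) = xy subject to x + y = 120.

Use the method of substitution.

Substitute y = 120 - x into f(x,y) = xy:
g(x) = x(120 - x) = 120x - x^2
g'(x) = 120 - 2x = 0  =>  x = 60
y = 120 - 60 = 60
Maximum value = 60 * 60 = 3600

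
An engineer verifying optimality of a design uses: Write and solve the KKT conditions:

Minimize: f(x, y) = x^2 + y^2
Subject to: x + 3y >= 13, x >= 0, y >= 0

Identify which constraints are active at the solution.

KKT conditions for min x^2 + y^2 s.t. 1x + 3y >= 13, x >= 0, y >= 0:
Stationarity: 2x = mu*1 + mu_x, 2y = mu*3 + mu_y, with mu, mu_x, mu_y >= 0
Complementary slackness: mu*(x + 3y - 13) = 0, mu_x*x = 0, mu_y*y = 0
(0, 0) is infeasible (1*0 + 3*0 < 13), so if mu = 0 stationarity would force x = mu_x/2 >= 0, y = mu_y/2 >= 0 with mu_x*x = mu_y*y = 0, i.e. x = y = 0: contradiction. Hence mu > 0 and x + 3y = 13 is active.
Try x > 0, y > 0 (so mu_x = mu_y = 0): x = 1*mu/2, y = 3*mu/2
Substitute: 1*(1*mu/2) + 3*(3*mu/2) = 13
  mu*10/2 = 13 => mu = 13/5
x* = 13/10 > 0, y* = 39/10 > 0, consistent with mu_x = mu_y = 0.
f is convex and the constraints are linear, so this KKT point is the global minimum.
f* = 169/10
Active constraints: x + 3y >= 13 (holds with equality, mu = 13/5 > 0); x >= 0 and y >= 0 are inactive (mu_x = mu_y = 0).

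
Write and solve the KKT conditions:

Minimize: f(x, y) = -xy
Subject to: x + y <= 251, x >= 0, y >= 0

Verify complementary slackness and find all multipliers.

Problem: min -xy s.t. x + y <= 251 (multiplier lambda), x >= 0 (mu_x), y >= 0 (mu_y)
KKT stationarity: -y + lambda - mu_x = 0, -x + lambda - mu_y = 0, with lambda, mu_x, mu_y >= 0
Complementary slackness: lambda*(x + y - 251) = 0, mu_x*x = 0, mu_y*y = 0
If lambda = 0: y = -mu_x <= 0 and x = -mu_y <= 0 force x = y = 0 with f = 0; but x = y = 251/2 is feasible with f = -63001/4 < 0, so this is not the minimum. Hence lambda > 0 and x + y = 251.
Try x > 0, y > 0 (so mu_x = mu_y = 0): y = lambda, x = lambda => x = y = lambda
x + y = 251 => 2*lambda = 251 => lambda = 251/2
x* = y* = 251/2 > 0, consistent with mu_x = mu_y = 0.
(Any feasible point with x = 0 or y = 0 has f = 0 > -63001/4, so the minimum is not on those boundaries.)
min(-xy) = -63001/4 (i.e. max xy = 63001/4)
Multipliers: lambda = 251/2, mu_x = 0, mu_y = 0
Complementary slackness: lambda*(x + y - 251) = 251/2*(251/2 + 251/2 - 251) = 0, mu_x*x = 0*251/2 = 0, mu_y*y = 0*251/2 = 0. Satisfied.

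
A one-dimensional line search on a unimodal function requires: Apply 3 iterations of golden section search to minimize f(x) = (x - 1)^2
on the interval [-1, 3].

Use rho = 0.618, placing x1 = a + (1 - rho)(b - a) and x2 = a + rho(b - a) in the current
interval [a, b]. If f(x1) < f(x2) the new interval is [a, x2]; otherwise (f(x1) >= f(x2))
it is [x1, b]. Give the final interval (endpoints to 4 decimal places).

Golden section search for min of f(x) = (x - 1)^2 on [-1, 3].
Each step: x1 = a + (1 - rho)(b - a), x2 = a + rho(b - a); if f(x1) < f(x2) keep [a, x2], otherwise keep [x1, b].
Step 1: [-1.0000, 3.0000], x1=0.5280 (f=0.2228), x2=1.4720 (f=0.2228); f(x1) = f(x2) (tie, not '<') => keep [0.5280, 3.0000]
Step 2: [0.5280, 3.0000], x1=1.4723 (f=0.2231), x2=2.0557 (f=1.1145); f(x1) < f(x2) => keep [0.5280, 2.0557]
Step 3: [0.5280, 2.0557], x1=1.1116 (f=0.0125), x2=1.4721 (f=0.2229); f(x1) < f(x2) => keep [0.5280, 1.4721]
Final interval: [0.5280, 1.4721]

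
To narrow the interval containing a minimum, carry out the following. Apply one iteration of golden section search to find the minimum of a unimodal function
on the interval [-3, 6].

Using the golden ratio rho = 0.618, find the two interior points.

Golden section search on [-3, 6].
Golden ratio rho = 0.618 (approx).
Interior points:
  x_1 = -3 + (1-0.618)*9 = 0.4380
  x_2 = -3 + 0.618*9 = 2.5620
Compare f(x_1) and f(x_2) to determine which subinterval to keep.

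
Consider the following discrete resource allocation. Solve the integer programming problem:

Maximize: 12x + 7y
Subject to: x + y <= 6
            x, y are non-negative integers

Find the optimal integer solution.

Objective: 12x + 7y, constraint: x + y <= 6
Coefficient of x is 12 >= coefficient of y is 7, so allocate the entire budget to x.
Optimal: x = 6, y = 0, value = 72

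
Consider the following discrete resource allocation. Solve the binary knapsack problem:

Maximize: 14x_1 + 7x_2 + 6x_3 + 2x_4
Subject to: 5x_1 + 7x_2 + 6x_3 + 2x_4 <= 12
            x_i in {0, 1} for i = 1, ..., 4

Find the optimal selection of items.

Items: item 1 (v=14, w=5), item 2 (v=7, w=7), item 3 (v=6, w=6), item 4 (v=2, w=2)
Capacity: 12
Checking all 16 subsets (w = total weight, v = total value):
  {}: w = 0, v = 0
  {1}: w = 5, v = 14
  {2}: w = 7, v = 7
  {3}: w = 6, v = 6
  {4}: w = 2, v = 2
  {1, 2}: w = 12, v = 21
  {1, 3}: w = 11, v = 20
  {1, 4}: w = 7, v = 16
  {2, 3}: w = 13 > 12, infeasible
  {2, 4}: w = 9, v = 9
  {3, 4}: w = 8, v = 8
  {1, 2, 3}: w = 18 > 12, infeasible
  {1, 2, 4}: w = 14 > 12, infeasible
  {1, 3, 4}: w = 13 > 12, infeasible
  {2, 3, 4}: w = 15 > 12, infeasible
  {1, 2, 3, 4}: w = 20 > 12, infeasible
Best feasible subset: items [1, 2]
Total weight: 12 <= 12, total value: 21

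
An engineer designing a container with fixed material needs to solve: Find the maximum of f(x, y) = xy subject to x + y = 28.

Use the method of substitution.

Substitute y = 28 - x into f(x,y) = xy:
g(x) = x(28 - x) = 28x - x^2
g'(x) = 28 - 2x = 0  =>  x = 14
y = 28 - 14 = 14
Maximum value = 14 * 14 = 196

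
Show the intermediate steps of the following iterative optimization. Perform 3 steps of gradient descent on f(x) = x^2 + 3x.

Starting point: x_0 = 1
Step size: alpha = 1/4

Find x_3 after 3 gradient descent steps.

f(x) = x^2 + 3x, f'(x) = 2x + (3)
Step 1: f'(1) = 5, x_1 = 1 - 1/4 * 5 = -1/4
Step 2: f'(-1/4) = 5/2, x_2 = -1/4 - 1/4 * 5/2 = -7/8
Step 3: f'(-7/8) = 5/4, x_3 = -7/8 - 1/4 * 5/4 = -19/16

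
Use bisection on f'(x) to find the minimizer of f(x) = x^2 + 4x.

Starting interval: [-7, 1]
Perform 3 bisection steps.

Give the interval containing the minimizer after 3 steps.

Finding critical point of f(x) = x^2 + 4x using bisection on f'(x) = 2x + 4.
f'(x) = 0 when x = -2.
Starting interval: [-7, 1]
Step 1: mid = -3, f'(mid) = -2, new interval = [-3, 1]
Step 2: mid = -1, f'(mid) = 2, new interval = [-3, -1]
Step 3: mid = -2, f'(mid) = 0, new interval = [-2, -2]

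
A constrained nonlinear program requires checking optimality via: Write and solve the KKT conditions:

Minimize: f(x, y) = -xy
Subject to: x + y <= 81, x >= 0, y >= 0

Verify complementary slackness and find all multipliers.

Problem: min -xy s.t. x + y <= 81 (multiplier lambda), x >= 0 (mu_x), y >= 0 (mu_y)
KKT stationarity: -y + lambda - mu_x = 0, -x + lambda - mu_y = 0, with lambda, mu_x, mu_y >= 0
Complementary slackness: lambda*(x + y - 81) = 0, mu_x*x = 0, mu_y*y = 0
If lambda = 0: y = -mu_x <= 0 and x = -mu_y <= 0 force x = y = 0 with f = 0; but x = y = 81/2 is feasible with f = -6561/4 < 0, so this is not the minimum. Hence lambda > 0 and x + y = 81.
Try x > 0, y > 0 (so mu_x = mu_y = 0): y = lambda, x = lambda => x = y = lambda
x + y = 81 => 2*lambda = 81 => lambda = 81/2
x* = y* = 81/2 > 0, consistent with mu_x = mu_y = 0.
(Any feasible point with x = 0 or y = 0 has f = 0 > -6561/4, so the minimum is not on those boundaries.)
min(-xy) = -6561/4 (i.e. max xy = 6561/4)
Multipliers: lambda = 81/2, mu_x = 0, mu_y = 0
Complementary slackness: lambda*(x + y - 81) = 81/2*(81/2 + 81/2 - 81) = 0, mu_x*x = 0*81/2 = 0, mu_y*y = 0*81/2 = 0. Satisfied.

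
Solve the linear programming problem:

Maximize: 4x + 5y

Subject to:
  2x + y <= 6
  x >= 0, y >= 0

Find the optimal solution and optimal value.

The feasible region has vertices at [(0, 0), (3, 0), (0, 6)].
Checking objective 4x + 5y at each vertex:
  (0, 0): 4*0 + 5*0 = 0
  (3, 0): 4*3 + 5*0 = 12
  (0, 6): 4*0 + 5*6 = 30
Maximum is 30 at (0, 6).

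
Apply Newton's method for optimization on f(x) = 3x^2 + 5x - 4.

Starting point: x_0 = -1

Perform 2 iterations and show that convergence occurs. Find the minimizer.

f(x) = 3x^2 + 5x - 4, f'(x) = 6x + (5), f''(x) = 6
Step 1: f'(-1) = -1, x_1 = -1 - -1/6 = -5/6
Step 2: f'(-5/6) = 0, x_2 = -5/6 (converged)
Newton's method converges in 1 step for quadratics.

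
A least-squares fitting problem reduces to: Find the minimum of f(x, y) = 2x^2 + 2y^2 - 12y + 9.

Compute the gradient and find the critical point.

f(x,y) = 2x^2 + 2y^2 - 12y + 9
df/dx = 4x + (0) = 0  =>  x = 0
df/dy = 4y + (-12) = 0  =>  y = 3
f(0, 3) = 2*(0)^2 + 2*(3)^2 + -12*(3) + 9 = -9
Hessian is diagonal with entries 4, 4 > 0, so this is a minimum.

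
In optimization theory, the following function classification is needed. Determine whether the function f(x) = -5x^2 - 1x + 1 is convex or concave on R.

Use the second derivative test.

f(x) = -5x^2 - 1x + 1
f'(x) = -10x - 1
f''(x) = -10
Since f''(x) = -10 < 0 for all x, f is concave on R.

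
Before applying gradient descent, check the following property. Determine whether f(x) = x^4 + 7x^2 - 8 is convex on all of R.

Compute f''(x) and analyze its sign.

f(x) = x^4 + 7x^2 - 8
f'(x) = 4x^3 + 14x
f''(x) = 12x^2 + 14
f''(x) = 12x^2 + 14 >= 14 > 0 for all x
Therefore, f is convex on R.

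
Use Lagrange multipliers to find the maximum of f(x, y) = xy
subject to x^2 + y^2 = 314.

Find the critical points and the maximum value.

Lagrange conditions: y = 2*lambda*x and x = 2*lambda*y
If x = 0 then y = 0, violating the constraint, so x, y != 0.
Dividing: y/x = x/y => x^2 = y^2 => y = x or y = -x
Constraint: 2x^2 = 314 => x^2 = 157 => x = +/-sqrt(157)
Critical points: (sqrt(157), sqrt(157)), (-sqrt(157), -sqrt(157)), (sqrt(157), -sqrt(157)), (-sqrt(157), sqrt(157))
  y = x:  xy = x^2 = 157  at (sqrt(157), sqrt(157)) and (-sqrt(157), -sqrt(157))
  y = -x: xy = -x^2 = -157 at (sqrt(157), -sqrt(157)) and (-sqrt(157), sqrt(157))
Maximum xy = 157 at (sqrt(157), sqrt(157)) and (-sqrt(157), -sqrt(157))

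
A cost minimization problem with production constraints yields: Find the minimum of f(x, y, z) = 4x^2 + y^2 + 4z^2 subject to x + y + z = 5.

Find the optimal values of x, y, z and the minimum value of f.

Using Lagrange multipliers on f = 4x^2 + y^2 + 4z^2 with constraint x + y + z = 5:
Conditions: 2*4*x = lambda, 2*1*y = lambda, 2*4*z = lambda
So x = lambda/8, y = lambda/2, z = lambda/8
Substituting into constraint: lambda * (3/4) = 5
lambda = 20/3
x = 5/6, y = 10/3, z = 5/6
Minimum value = 50/3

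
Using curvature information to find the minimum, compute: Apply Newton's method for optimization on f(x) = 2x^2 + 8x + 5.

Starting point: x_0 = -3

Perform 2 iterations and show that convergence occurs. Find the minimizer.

f(x) = 2x^2 + 8x + 5, f'(x) = 4x + (8), f''(x) = 4
Step 1: f'(-3) = -4, x_1 = -3 - -4/4 = -2
Step 2: f'(-2) = 0, x_2 = -2 (converged)
Newton's method converges in 1 step for quadratics.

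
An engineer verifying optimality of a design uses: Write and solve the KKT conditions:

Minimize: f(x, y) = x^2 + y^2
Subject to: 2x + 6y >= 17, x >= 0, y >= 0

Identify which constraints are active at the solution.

KKT conditions for min x^2 + y^2 s.t. 2x + 6y >= 17, x >= 0, y >= 0:
Stationarity: 2x = mu*2 + mu_x, 2y = mu*6 + mu_y, with mu, mu_x, mu_y >= 0
Complementary slackness: mu*(2x + 6y - 17) = 0, mu_x*x = 0, mu_y*y = 0
(0, 0) is infeasible (2*0 + 6*0 < 17), so if mu = 0 stationarity would force x = mu_x/2 >= 0, y = mu_y/2 >= 0 with mu_x*x = mu_y*y = 0, i.e. x = y = 0: contradiction. Hence mu > 0 and 2x + 6y = 17 is active.
Try x > 0, y > 0 (so mu_x = mu_y = 0): x = 2*mu/2, y = 6*mu/2
Substitute: 2*(2*mu/2) + 6*(6*mu/2) = 17
  mu*40/2 = 17 => mu = 17/20
x* = 17/20 > 0, y* = 51/20 > 0, consistent with mu_x = mu_y = 0.
f is convex and the constraints are linear, so this KKT point is the global minimum.
f* = 289/40
Active constraints: 2x + 6y >= 17 (holds with equality, mu = 17/20 > 0); x >= 0 and y >= 0 are inactive (mu_x = mu_y = 0).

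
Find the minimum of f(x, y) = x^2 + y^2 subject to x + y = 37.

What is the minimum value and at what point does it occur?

Substitute y = 37 - x into f(x,y) = x^2 + y^2:
g(x) = x^2 + (37 - x)^2 = 2x^2 - 74x + 1369
g'(x) = 4x - 74 = 0  =>  x = 37/2
y = 37 - 37/2 = 37/2
Minimum value = (37/2)^2 + (37/2)^2 = 1369/2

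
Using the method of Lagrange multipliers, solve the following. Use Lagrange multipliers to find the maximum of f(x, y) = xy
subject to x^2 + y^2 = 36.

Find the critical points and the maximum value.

Lagrange conditions: y = 2*lambda*x and x = 2*lambda*y
If x = 0 then y = 0, violating the constraint, so x, y != 0.
Dividing: y/x = x/y => x^2 = y^2 => y = x or y = -x
Constraint: 2x^2 = 36 => x^2 = 18 => x = +/-sqrt(18)
Critical points: (sqrt(18), sqrt(18)), (-sqrt(18), -sqrt(18)), (sqrt(18), -sqrt(18)), (-sqrt(18), sqrt(18))
  y = x:  xy = x^2 = 18  at (sqrt(18), sqrt(18)) and (-sqrt(18), -sqrt(18))
  y = -x: xy = -x^2 = -18 at (sqrt(18), -sqrt(18)) and (-sqrt(18), sqrt(18))
Maximum xy = 18 at (sqrt(18), sqrt(18)) and (-sqrt(18), -sqrt(18))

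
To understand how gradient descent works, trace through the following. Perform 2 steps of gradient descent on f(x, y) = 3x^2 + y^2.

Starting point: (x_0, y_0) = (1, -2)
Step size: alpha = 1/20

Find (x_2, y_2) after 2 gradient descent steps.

f(x,y) = 3x^2 + y^2
grad_x = 6x + 0y, grad_y = 2y + 0x
Step 1: grad = (6, -4), (7/10, -9/5)
Step 2: grad = (21/5, -18/5), (49/100, -81/50)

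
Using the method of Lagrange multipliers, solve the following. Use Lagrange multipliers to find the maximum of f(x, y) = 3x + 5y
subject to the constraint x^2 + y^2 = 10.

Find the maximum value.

Set up Lagrange conditions: grad f = lambda * grad g
  3 = 2*lambda*x
  5 = 2*lambda*y
From these: x/y = 3/5, so x = 3t, y = 5t for some t.
Substitute into constraint: (3t)^2 + (5t)^2 = 10
  t^2 * 34 = 10
  t = sqrt(10/34)
Maximum = 3*x + 5*y = (3^2 + 5^2)*t = 34 * sqrt(10/34) = sqrt(340)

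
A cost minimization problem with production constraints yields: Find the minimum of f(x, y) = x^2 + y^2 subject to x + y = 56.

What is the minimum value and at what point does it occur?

Substitute y = 56 - x into f(x,y) = x^2 + y^2:
g(x) = x^2 + (56 - x)^2 = 2x^2 - 112x + 3136
g'(x) = 4x - 112 = 0  =>  x = 28
y = 56 - 28 = 28
Minimum value = 28^2 + 28^2 = 1568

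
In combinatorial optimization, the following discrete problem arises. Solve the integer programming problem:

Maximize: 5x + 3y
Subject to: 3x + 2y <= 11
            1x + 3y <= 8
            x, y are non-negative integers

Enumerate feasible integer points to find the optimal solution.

Constraint 1: 3x + 2y <= 11
Constraint 2: 1x + 3y <= 8
Feasible x range (need y >= 0): 0 <= x <= min(11/3, 8/1) => x in {0, ..., 3}.
Enumerate feasible integer points row by row (the coefficient of y is 3 > 0, so for each x the largest feasible y gives the best value):
  x = 0: y <= min((11 - 3*0)/2, (8 - 1*0)/3) => y in {0, ..., 2}; best 5*0 + 3*2 = 6
  x = 1: y <= min((11 - 3*1)/2, (8 - 1*1)/3) => y in {0, ..., 2}; best 5*1 + 3*2 = 11
  x = 2: y <= min((11 - 3*2)/2, (8 - 1*2)/3) => y in {0, ..., 2}; best 5*2 + 3*2 = 16
  x = 3: y <= min((11 - 3*3)/2, (8 - 1*3)/3) => y in {0, ..., 1}; best 5*3 + 3*1 = 18
The maximum 5x + 3y = 18 is achieved at x = 3, y = 1.
Check: 3*3 + 2*1 = 11 <= 11 and 1*3 + 3*1 = 6 <= 8.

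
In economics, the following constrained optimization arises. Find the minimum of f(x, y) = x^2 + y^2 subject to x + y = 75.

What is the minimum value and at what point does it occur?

Substitute y = 75 - x into f(x,y) = x^2 + y^2:
g(x) = x^2 + (75 - x)^2 = 2x^2 - 150x + 5625
g'(x) = 4x - 150 = 0  =>  x = 75/2
y = 75 - 75/2 = 75/2
Minimum value = (75/2)^2 + (75/2)^2 = 5625/2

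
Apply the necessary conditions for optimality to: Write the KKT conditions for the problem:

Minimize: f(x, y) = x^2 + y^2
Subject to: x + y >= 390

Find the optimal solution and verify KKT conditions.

KKT conditions for min x^2 + y^2 s.t. x + y >= 390:
Stationarity: 2x = mu, 2y = mu
So x = y = mu/2.
Complementary slackness: mu*(x + y - 390) = 0
Primal feasibility: x + y >= 390; dual feasibility: mu >= 0
If mu = 0 then x = y = 0, but 0 + 0 < 390 is infeasible, so the constraint is active.
Constraint active: x + y = 2*(mu/2) = 390 => mu = 390
x = y = 195, f = 76050
Verify: stationarity 2*195 = 390 = mu; primal 195 + 195 = 390 >= 390; dual mu = 390 >= 0; complementary slackness 390*(390 - 390) = 0. All KKT conditions hold.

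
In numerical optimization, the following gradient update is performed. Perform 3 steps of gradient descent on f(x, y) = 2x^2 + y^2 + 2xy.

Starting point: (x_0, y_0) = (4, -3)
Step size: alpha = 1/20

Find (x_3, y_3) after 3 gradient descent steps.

f(x,y) = 2x^2 + y^2 + 2xy
grad_x = 4x + 2y, grad_y = 2y + 2x
Step 1: grad = (10, 2), (7/2, -31/10)
Step 2: grad = (39/5, 4/5), (311/100, -157/50)
Step 3: grad = (154/25, -3/50), (1401/500, -3137/1000)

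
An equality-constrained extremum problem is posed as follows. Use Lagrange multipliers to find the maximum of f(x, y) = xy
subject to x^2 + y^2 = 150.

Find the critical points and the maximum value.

Lagrange conditions: y = 2*lambda*x and x = 2*lambda*y
If x = 0 then y = 0, violating the constraint, so x, y != 0.
Dividing: y/x = x/y => x^2 = y^2 => y = x or y = -x
Constraint: 2x^2 = 150 => x^2 = 75 => x = +/-sqrt(75)
Critical points: (sqrt(75), sqrt(75)), (-sqrt(75), -sqrt(75)), (sqrt(75), -sqrt(75)), (-sqrt(75), sqrt(75))
  y = x:  xy = x^2 = 75  at (sqrt(75), sqrt(75)) and (-sqrt(75), -sqrt(75))
  y = -x: xy = -x^2 = -75 at (sqrt(75), -sqrt(75)) and (-sqrt(75), sqrt(75))
Maximum xy = 75 at (sqrt(75), sqrt(75)) and (-sqrt(75), -sqrt(75))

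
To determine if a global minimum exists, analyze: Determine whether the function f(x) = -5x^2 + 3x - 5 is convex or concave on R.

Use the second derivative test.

f(x) = -5x^2 + 3x - 5
f'(x) = -10x + 3
f''(x) = -10
Since f''(x) = -10 < 0 for all x, f is concave on R.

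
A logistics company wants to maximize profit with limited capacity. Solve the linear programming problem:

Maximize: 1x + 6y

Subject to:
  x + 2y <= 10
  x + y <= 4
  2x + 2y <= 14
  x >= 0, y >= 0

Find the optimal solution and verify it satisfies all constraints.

Feasible vertices: (0, 0), (0, 4), (4, 0)
Objective 1x + 6y at each vertex:
  (0, 0): 0
  (0, 4): 24
  (4, 0): 4
Maximum is 24 at (0, 4).
Verify constraints at (x, y) = (0, 4):
  1*0 + 2*4 = 8 <= 10
  1*0 + 1*4 = 4 <= 4 (active)
  2*0 + 2*4 = 8 <= 14
  x = 0 >= 0, y = 4 >= 0. All constraints satisfied.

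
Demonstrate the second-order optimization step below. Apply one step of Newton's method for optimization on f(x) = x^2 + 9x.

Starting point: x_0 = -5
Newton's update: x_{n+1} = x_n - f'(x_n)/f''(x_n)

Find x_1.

f(x) = x^2 + 9x
f'(x) = 2x + (9), f''(x) = 2
Newton step: x_1 = x_0 - f'(x_0)/f''(x_0)
f'(-5) = -1
x_1 = -5 - -1/2 = -9/2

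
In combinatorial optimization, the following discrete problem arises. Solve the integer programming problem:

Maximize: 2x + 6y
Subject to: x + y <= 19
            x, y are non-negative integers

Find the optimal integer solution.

Objective: 2x + 6y, constraint: x + y <= 19
Coefficient of y is 6 > coefficient of x is 2, so allocate the entire budget to y.
Optimal: x = 0, y = 19, value = 114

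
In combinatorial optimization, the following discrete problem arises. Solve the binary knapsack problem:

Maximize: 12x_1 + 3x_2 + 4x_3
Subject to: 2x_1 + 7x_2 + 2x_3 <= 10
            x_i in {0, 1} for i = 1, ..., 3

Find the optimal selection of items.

Items: item 1 (v=12, w=2), item 2 (v=3, w=7), item 3 (v=4, w=2)
Capacity: 10
Checking all 8 subsets (w = total weight, v = total value):
  {}: w = 0, v = 0
  {1}: w = 2, v = 12
  {2}: w = 7, v = 3
  {3}: w = 2, v = 4
  {1, 2}: w = 9, v = 15
  {1, 3}: w = 4, v = 16
  {2, 3}: w = 9, v = 7
  {1, 2, 3}: w = 11 > 10, infeasible
Best feasible subset: items [1, 3]
Total weight: 4 <= 10, total value: 16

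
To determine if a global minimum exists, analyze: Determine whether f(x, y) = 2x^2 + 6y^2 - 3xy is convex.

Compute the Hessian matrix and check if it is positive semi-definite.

f(x,y) = 2x^2 + 6y^2 - 3xy
Hessian H = [[4, -3], [-3, 12]]
trace(H) = 16, det(H) = 39
Eigenvalues: (16 +/- sqrt(100)) / 2 = 13, 3
Since both eigenvalues > 0, f is convex.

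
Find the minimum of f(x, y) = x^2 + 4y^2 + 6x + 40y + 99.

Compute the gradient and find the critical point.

f(x,y) = x^2 + 4y^2 + 6x + 40y + 99
df/dx = 2x + (6) = 0  =>  x = -3
df/dy = 8y + (40) = 0  =>  y = -5
f(-3, -5) = 1*(-3)^2 + 4*(-5)^2 + 6*(-3) + 40*(-5) + 99 = -10
Hessian is diagonal with entries 2, 8 > 0, so this is a minimum.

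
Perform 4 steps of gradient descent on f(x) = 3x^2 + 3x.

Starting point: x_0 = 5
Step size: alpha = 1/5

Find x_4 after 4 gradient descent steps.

f(x) = 3x^2 + 3x, f'(x) = 6x + (3)
Step 1: f'(5) = 33, x_1 = 5 - 1/5 * 33 = -8/5
Step 2: f'(-8/5) = -33/5, x_2 = -8/5 - 1/5 * -33/5 = -7/25
Step 3: f'(-7/25) = 33/25, x_3 = -7/25 - 1/5 * 33/25 = -68/125
Step 4: f'(-68/125) = -33/125, x_4 = -68/125 - 1/5 * -33/125 = -307/625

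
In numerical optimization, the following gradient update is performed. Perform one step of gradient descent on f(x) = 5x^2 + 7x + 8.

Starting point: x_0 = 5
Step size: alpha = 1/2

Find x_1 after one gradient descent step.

f(x) = 5x^2 + 7x + 8
f'(x) = 10x + 7
f'(5) = 10*5 + (7) = 57
x_1 = x_0 - alpha * f'(x_0) = 5 - 1/2 * 57 = -47/2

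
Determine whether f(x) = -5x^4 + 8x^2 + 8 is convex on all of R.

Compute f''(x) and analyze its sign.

f(x) = -5x^4 + 8x^2 + 8
f'(x) = -20x^3 + 16x
f''(x) = -60x^2 + 16
f''(x) = -60x^2 + 16 -> -inf as |x| -> inf
Therefore, f is not globally convex on R.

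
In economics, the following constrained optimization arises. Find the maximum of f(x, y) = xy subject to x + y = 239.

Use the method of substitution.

Substitute y = 239 - x into f(x,y) = xy:
g(x) = x(239 - x) = 239x - x^2
g'(x) = 239 - 2x = 0  =>  x = 239/2
y = 239 - 239/2 = 239/2
Maximum value = (239/2) * (239/2) = 57121/4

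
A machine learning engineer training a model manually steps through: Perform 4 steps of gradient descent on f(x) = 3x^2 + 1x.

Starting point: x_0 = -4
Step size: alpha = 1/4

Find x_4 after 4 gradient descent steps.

f(x) = 3x^2 + 1x, f'(x) = 6x + (1)
Step 1: f'(-4) = -23, x_1 = -4 - 1/4 * -23 = 7/4
Step 2: f'(7/4) = 23/2, x_2 = 7/4 - 1/4 * 23/2 = -9/8
Step 3: f'(-9/8) = -23/4, x_3 = -9/8 - 1/4 * -23/4 = 5/16
Step 4: f'(5/16) = 23/8, x_4 = 5/16 - 1/4 * 23/8 = -13/32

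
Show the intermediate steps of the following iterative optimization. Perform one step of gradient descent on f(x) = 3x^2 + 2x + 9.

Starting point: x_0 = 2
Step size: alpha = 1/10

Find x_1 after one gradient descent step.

f(x) = 3x^2 + 2x + 9
f'(x) = 6x + 2
f'(2) = 6*2 + (2) = 14
x_1 = x_0 - alpha * f'(x_0) = 2 - 1/10 * 14 = 3/5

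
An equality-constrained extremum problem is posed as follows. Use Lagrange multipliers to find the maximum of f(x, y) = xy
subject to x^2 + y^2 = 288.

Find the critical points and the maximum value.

Lagrange conditions: y = 2*lambda*x and x = 2*lambda*y
If x = 0 then y = 0, violating the constraint, so x, y != 0.
Dividing: y/x = x/y => x^2 = y^2 => y = x or y = -x
Constraint: 2x^2 = 288 => x^2 = 144 => x = +/-12
Critical points: (12, 12), (-12, -12), (12, -12), (-12, 12)
  y = x:  xy = x^2 = 144  at (12, 12) and (-12, -12)
  y = -x: xy = -x^2 = -144 at (12, -12) and (-12, 12)
Maximum xy = 144 at (12, 12) and (-12, -12)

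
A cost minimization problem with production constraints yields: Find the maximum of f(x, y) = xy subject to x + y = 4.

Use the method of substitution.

Substitute y = 4 - x into f(x,y) = xy:
g(x) = x(4 - x) = 4x - x^2
g'(x) = 4 - 2x = 0  =>  x = 2
y = 4 - 2 = 2
Maximum value = 2 * 2 = 4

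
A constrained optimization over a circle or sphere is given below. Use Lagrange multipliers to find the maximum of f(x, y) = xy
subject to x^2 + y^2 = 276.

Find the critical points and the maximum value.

Lagrange conditions: y = 2*lambda*x and x = 2*lambda*y
If x = 0 then y = 0, violating the constraint, so x, y != 0.
Dividing: y/x = x/y => x^2 = y^2 => y = x or y = -x
Constraint: 2x^2 = 276 => x^2 = 138 => x = +/-sqrt(138)
Critical points: (sqrt(138), sqrt(138)), (-sqrt(138), -sqrt(138)), (sqrt(138), -sqrt(138)), (-sqrt(138), sqrt(138))
  y = x:  xy = x^2 = 138  at (sqrt(138), sqrt(138)) and (-sqrt(138), -sqrt(138))
  y = -x: xy = -x^2 = -138 at (sqrt(138), -sqrt(138)) and (-sqrt(138), sqrt(138))
Maximum xy = 138 at (sqrt(138), sqrt(138)) and (-sqrt(138), -sqrt(138))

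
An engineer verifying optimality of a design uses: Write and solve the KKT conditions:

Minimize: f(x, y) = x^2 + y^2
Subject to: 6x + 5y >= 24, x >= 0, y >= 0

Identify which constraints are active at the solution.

KKT conditions for min x^2 + y^2 s.t. 6x + 5y >= 24, x >= 0, y >= 0:
Stationarity: 2x = mu*6 + mu_x, 2y = mu*5 + mu_y, with mu, mu_x, mu_y >= 0
Complementary slackness: mu*(6x + 5y - 24) = 0, mu_x*x = 0, mu_y*y = 0
(0, 0) is infeasible (6*0 + 5*0 < 24), so if mu = 0 stationarity would force x = mu_x/2 >= 0, y = mu_y/2 >= 0 with mu_x*x = mu_y*y = 0, i.e. x = y = 0: contradiction. Hence mu > 0 and 6x + 5y = 24 is active.
Try x > 0, y > 0 (so mu_x = mu_y = 0): x = 6*mu/2, y = 5*mu/2
Substitute: 6*(6*mu/2) + 5*(5*mu/2) = 24
  mu*61/2 = 24 => mu = 48/61
x* = 144/61 > 0, y* = 120/61 > 0, consistent with mu_x = mu_y = 0.
f is convex and the constraints are linear, so this KKT point is the global minimum.
f* = 576/61
Active constraints: 6x + 5y >= 24 (holds with equality, mu = 48/61 > 0); x >= 0 and y >= 0 are inactive (mu_x = mu_y = 0).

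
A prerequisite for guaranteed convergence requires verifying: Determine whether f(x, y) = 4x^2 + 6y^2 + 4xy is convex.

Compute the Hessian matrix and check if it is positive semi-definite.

f(x,y) = 4x^2 + 6y^2 + 4xy
Hessian H = [[8, 4], [4, 12]]
trace(H) = 20, det(H) = 80
Eigenvalues: (20 +/- sqrt(80)) / 2 = 14.47, 5.528
Since both eigenvalues > 0, f is convex.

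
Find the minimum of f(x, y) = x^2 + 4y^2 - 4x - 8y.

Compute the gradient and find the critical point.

f(x,y) = x^2 + 4y^2 - 4x - 8y
df/dx = 2x + (-4) = 0  =>  x = 2
df/dy = 8y + (-8) = 0  =>  y = 1
f(2, 1) = 1*(2)^2 + 4*(1)^2 + -4*(2) + -8*(1) = -8
Hessian is diagonal with entries 2, 8 > 0, so this is a minimum.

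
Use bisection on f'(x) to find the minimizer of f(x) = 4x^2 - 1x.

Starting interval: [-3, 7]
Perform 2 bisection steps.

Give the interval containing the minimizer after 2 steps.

Finding critical point of f(x) = 4x^2 - 1x using bisection on f'(x) = 8x + -1.
f'(x) = 0 when x = 1/8.
Starting interval: [-3, 7]
Step 1: mid = 2, f'(mid) = 15, new interval = [-3, 2]
Step 2: mid = -1/2, f'(mid) = -5, new interval = [-1/2, 2]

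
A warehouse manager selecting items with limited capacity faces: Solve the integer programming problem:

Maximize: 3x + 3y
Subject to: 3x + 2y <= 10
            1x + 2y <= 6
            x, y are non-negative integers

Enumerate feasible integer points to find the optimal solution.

Constraint 1: 3x + 2y <= 10
Constraint 2: 1x + 2y <= 6
Feasible x range (need y >= 0): 0 <= x <= min(10/3, 6/1) => x in {0, ..., 3}.
Enumerate feasible integer points row by row (the coefficient of y is 3 > 0, so for each x the largest feasible y gives the best value):
  x = 0: y <= min((10 - 3*0)/2, (6 - 1*0)/2) => y in {0, ..., 3}; best 3*0 + 3*3 = 9
  x = 1: y <= min((10 - 3*1)/2, (6 - 1*1)/2) => y in {0, ..., 2}; best 3*1 + 3*2 = 9
  x = 2: y <= min((10 - 3*2)/2, (6 - 1*2)/2) => y in {0, ..., 2}; best 3*2 + 3*2 = 12
  x = 3: y <= min((10 - 3*3)/2, (6 - 1*3)/2) => y in {0}; best 3*3 + 3*0 = 9
The maximum 3x + 3y = 12 is achieved at x = 2, y = 2.
Check: 3*2 + 2*2 = 10 <= 10 and 1*2 + 2*2 = 6 <= 6.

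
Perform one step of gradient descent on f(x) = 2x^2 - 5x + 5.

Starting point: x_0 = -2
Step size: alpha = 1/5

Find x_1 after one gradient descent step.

f(x) = 2x^2 - 5x + 5
f'(x) = 4x - 5
f'(-2) = 4*-2 + (-5) = -13
x_1 = x_0 - alpha * f'(x_0) = -2 - 1/5 * -13 = 3/5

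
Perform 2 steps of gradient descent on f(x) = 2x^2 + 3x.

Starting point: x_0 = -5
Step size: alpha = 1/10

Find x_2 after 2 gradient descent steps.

f(x) = 2x^2 + 3x, f'(x) = 4x + (3)
Step 1: f'(-5) = -17, x_1 = -5 - 1/10 * -17 = -33/10
Step 2: f'(-33/10) = -51/5, x_2 = -33/10 - 1/10 * -51/5 = -57/25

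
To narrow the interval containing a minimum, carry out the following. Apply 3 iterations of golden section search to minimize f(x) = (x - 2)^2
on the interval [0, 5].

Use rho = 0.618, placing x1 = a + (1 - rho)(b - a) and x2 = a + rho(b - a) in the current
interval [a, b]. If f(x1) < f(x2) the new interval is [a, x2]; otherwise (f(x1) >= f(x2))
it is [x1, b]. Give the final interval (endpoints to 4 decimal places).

Golden section search for min of f(x) = (x - 2)^2 on [0, 5].
Each step: x1 = a + (1 - rho)(b - a), x2 = a + rho(b - a); if f(x1) < f(x2) keep [a, x2], otherwise keep [x1, b].
Step 1: [0.0000, 5.0000], x1=1.9100 (f=0.0081), x2=3.0900 (f=1.1881); f(x1) < f(x2) => keep [0.0000, 3.0900]
Step 2: [0.0000, 3.0900], x1=1.1804 (f=0.6718), x2=1.9096 (f=0.0082); f(x1) > f(x2) => keep [1.1804, 3.0900]
Step 3: [1.1804, 3.0900], x1=1.9099 (f=0.0081), x2=2.3605 (f=0.1300); f(x1) < f(x2) => keep [1.1804, 2.3605]
Final interval: [1.1804, 2.3605]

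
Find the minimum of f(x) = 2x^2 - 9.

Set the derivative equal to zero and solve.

f(x) = 2x^2 - 9
f'(x) = 4x + (0) = 0
x = 0/4 = 0
f(0) = -9
Since f''(x) = 4 > 0, this is a minimum.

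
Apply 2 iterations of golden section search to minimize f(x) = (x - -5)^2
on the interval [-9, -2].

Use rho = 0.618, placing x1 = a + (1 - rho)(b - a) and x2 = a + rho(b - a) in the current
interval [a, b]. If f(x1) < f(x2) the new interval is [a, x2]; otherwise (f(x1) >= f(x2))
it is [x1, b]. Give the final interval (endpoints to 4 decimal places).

Golden section search for min of f(x) = (x - -5)^2 on [-9, -2].
Each step: x1 = a + (1 - rho)(b - a), x2 = a + rho(b - a); if f(x1) < f(x2) keep [a, x2], otherwise keep [x1, b].
Step 1: [-9.0000, -2.0000], x1=-6.3260 (f=1.7583), x2=-4.6740 (f=0.1063); f(x1) > f(x2) => keep [-6.3260, -2.0000]
Step 2: [-6.3260, -2.0000], x1=-4.6735 (f=0.1066), x2=-3.6525 (f=1.8157); f(x1) < f(x2) => keep [-6.3260, -3.6525]
Final interval: [-6.3260, -3.6525]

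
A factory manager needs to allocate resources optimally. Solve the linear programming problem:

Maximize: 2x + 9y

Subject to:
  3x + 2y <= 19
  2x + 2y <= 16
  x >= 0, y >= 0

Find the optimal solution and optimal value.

Feasible vertices: (0, 0), (0, 8), (3, 5), (19/3, 0)
Objective 2x + 9y at each:
  (0, 0): 0
  (0, 8): 72
  (3, 5): 51
  (19/3, 0): 38/3
Maximum is 72 at (0, 8).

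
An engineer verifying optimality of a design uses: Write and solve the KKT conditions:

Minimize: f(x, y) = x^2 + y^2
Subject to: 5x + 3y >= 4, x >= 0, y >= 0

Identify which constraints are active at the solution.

KKT conditions for min x^2 + y^2 s.t. 5x + 3y >= 4, x >= 0, y >= 0:
Stationarity: 2x = mu*5 + mu_x, 2y = mu*3 + mu_y, with mu, mu_x, mu_y >= 0
Complementary slackness: mu*(5x + 3y - 4) = 0, mu_x*x = 0, mu_y*y = 0
(0, 0) is infeasible (5*0 + 3*0 < 4), so if mu = 0 stationarity would force x = mu_x/2 >= 0, y = mu_y/2 >= 0 with mu_x*x = mu_y*y = 0, i.e. x = y = 0: contradiction. Hence mu > 0 and 5x + 3y = 4 is active.
Try x > 0, y > 0 (so mu_x = mu_y = 0): x = 5*mu/2, y = 3*mu/2
Substitute: 5*(5*mu/2) + 3*(3*mu/2) = 4
  mu*34/2 = 4 => mu = 4/17
x* = 10/17 > 0, y* = 6/17 > 0, consistent with mu_x = mu_y = 0.
f is convex and the constraints are linear, so this KKT point is the global minimum.
f* = 8/17
Active constraints: 5x + 3y >= 4 (holds with equality, mu = 4/17 > 0); x >= 0 and y >= 0 are inactive (mu_x = mu_y = 0).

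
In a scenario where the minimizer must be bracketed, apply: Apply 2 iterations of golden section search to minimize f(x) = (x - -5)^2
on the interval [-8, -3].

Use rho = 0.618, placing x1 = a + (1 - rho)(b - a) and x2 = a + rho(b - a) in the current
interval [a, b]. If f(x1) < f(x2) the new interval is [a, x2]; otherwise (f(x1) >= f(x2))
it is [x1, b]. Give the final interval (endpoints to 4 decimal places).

Golden section search for min of f(x) = (x - -5)^2 on [-8, -3].
Each step: x1 = a + (1 - rho)(b - a), x2 = a + rho(b - a); if f(x1) < f(x2) keep [a, x2], otherwise keep [x1, b].
Step 1: [-8.0000, -3.0000], x1=-6.0900 (f=1.1881), x2=-4.9100 (f=0.0081); f(x1) > f(x2) => keep [-6.0900, -3.0000]
Step 2: [-6.0900, -3.0000], x1=-4.9096 (f=0.0082), x2=-4.1804 (f=0.6718); f(x1) < f(x2) => keep [-6.0900, -4.1804]
Final interval: [-6.0900, -4.1804]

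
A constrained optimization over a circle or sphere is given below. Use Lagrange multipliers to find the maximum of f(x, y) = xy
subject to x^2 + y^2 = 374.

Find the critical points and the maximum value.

Lagrange conditions: y = 2*lambda*x and x = 2*lambda*y
If x = 0 then y = 0, violating the constraint, so x, y != 0.
Dividing: y/x = x/y => x^2 = y^2 => y = x or y = -x
Constraint: 2x^2 = 374 => x^2 = 187 => x = +/-sqrt(187)
Critical points: (sqrt(187), sqrt(187)), (-sqrt(187), -sqrt(187)), (sqrt(187), -sqrt(187)), (-sqrt(187), sqrt(187))
  y = x:  xy = x^2 = 187  at (sqrt(187), sqrt(187)) and (-sqrt(187), -sqrt(187))
  y = -x: xy = -x^2 = -187 at (sqrt(187), -sqrt(187)) and (-sqrt(187), sqrt(187))
Maximum xy = 187 at (sqrt(187), sqrt(187)) and (-sqrt(187), -sqrt(187))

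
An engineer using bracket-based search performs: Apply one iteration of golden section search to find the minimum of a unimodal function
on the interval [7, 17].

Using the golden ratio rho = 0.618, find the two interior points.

Golden section search on [7, 17].
Golden ratio rho = 0.618 (approx).
Interior points:
  x_1 = 7 + (1-0.618)*10 = 10.8200
  x_2 = 7 + 0.618*10 = 13.1800
Compare f(x_1) and f(x_2) to determine which subinterval to keep.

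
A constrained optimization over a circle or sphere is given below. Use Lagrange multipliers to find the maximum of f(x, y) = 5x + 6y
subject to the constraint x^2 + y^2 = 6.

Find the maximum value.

Set up Lagrange conditions: grad f = lambda * grad g
  5 = 2*lambda*x
  6 = 2*lambda*y
From these: x/y = 5/6, so x = 5t, y = 6t for some t.
Substitute into constraint: (5t)^2 + (6t)^2 = 6
  t^2 * 61 = 6
  t = sqrt(6/61)
Maximum = 5*x + 6*y = (5^2 + 6^2)*t = 61 * sqrt(6/61) = sqrt(366)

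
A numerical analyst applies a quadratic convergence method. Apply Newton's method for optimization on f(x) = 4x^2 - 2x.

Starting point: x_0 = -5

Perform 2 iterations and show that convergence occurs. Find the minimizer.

f(x) = 4x^2 - 2x, f'(x) = 8x + (-2), f''(x) = 8
Step 1: f'(-5) = -42, x_1 = -5 - -42/8 = 1/4
Step 2: f'(1/4) = 0, x_2 = 1/4 (converged)
Newton's method converges in 1 step for quadratics.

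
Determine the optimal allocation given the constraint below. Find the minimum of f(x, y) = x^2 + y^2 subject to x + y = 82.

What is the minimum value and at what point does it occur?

Substitute y = 82 - x into f(x,y) = x^2 + y^2:
g(x) = x^2 + (82 - x)^2 = 2x^2 - 164x + 6724
g'(x) = 4x - 164 = 0  =>  x = 41
y = 82 - 41 = 41
Minimum value = 41^2 + 41^2 = 3362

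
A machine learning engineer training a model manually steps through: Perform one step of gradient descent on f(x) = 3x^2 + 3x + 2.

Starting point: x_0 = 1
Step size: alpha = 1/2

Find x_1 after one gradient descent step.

f(x) = 3x^2 + 3x + 2
f'(x) = 6x + 3
f'(1) = 6*1 + (3) = 9
x_1 = x_0 - alpha * f'(x_0) = 1 - 1/2 * 9 = -7/2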